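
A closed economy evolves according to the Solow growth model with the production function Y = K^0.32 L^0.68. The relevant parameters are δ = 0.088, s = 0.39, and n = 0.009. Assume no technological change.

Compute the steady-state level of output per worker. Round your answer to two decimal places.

y* = 1.92

At the steady state, Δk = 0, so s·k^α = (n + δ)·k.
Rearranging, k^(1−α) = s / (n + δ).
k^0.68 = 0.39 / (0.009 + 0.088) = 0.39 / 0.097 = 4.0206
k* = 4.0206^(1/0.68) ≈ 7.7386
y* = (k*)^α = 7.7386^0.32 ≈ 1.9247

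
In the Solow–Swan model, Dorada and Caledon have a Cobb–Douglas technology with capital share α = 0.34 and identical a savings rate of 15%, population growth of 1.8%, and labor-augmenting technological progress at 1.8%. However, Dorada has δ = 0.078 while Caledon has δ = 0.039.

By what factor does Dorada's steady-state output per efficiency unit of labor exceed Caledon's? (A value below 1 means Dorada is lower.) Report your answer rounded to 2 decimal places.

y*_D / y*_C ≈ 0.81

Steady-state y* = [s/(n + g + δ)]^(α/(1−α)), so the ratio is [ (s_D/(n + g + δ)_D) / (s_C/(n + g + δ)_C) ]^0.5152.
s_D/(n + g + δ)_D = 0.15/0.114 = 1.3158; s_C/(n + g + δ)_C = 0.15/0.075 = 2.0000.
Ratio = (1.3158/2.0000)^0.5152 = 0.6579^0.5152 ≈ 0.8060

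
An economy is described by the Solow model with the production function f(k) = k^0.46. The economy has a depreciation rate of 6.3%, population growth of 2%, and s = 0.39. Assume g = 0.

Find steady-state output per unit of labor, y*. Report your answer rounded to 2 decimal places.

Steady state requires s·f(k) = (n + δ)·k, i.e. s·k^α = (n + δ)·k.
Rearranging, k^(1−α) = s / (n + δ).
k^0.54 = 0.39 / (0.020 + 0.063) = 0.39 / 0.083 = 4.6988
k* = 4.6988^(1/0.54) ≈ 17.5558
y* = (k*)^α = 17.5558^0.46 ≈ 3.7362

y* ≈ 3.74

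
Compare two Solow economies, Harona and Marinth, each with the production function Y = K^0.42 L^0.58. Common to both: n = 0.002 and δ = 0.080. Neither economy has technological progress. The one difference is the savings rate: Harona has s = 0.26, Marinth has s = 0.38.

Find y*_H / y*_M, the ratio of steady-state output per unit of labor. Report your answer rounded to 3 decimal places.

Steady-state y* = [s/(n + δ)]^(α/(1−α)), so the ratio is [ (s_H/(n + δ)_H) / (s_M/(n + δ)_M) ]^0.7241.
s_H/(n + δ)_H = 0.26/0.082 = 3.1707; s_M/(n + δ)_M = 0.38/0.082 = 4.6341.
Ratio = (3.1707/4.6341)^0.7241 = 0.6842^0.7241 ≈ 0.7597

y*_H / y*_M ≈ 0.760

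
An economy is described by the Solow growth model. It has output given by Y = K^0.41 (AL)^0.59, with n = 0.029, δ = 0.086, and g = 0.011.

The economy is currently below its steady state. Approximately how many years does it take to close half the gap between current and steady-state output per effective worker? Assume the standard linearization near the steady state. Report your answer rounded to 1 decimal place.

Near the steady state the convergence rate is λ = (1 − α)(n + g + δ).
λ = (1 − 0.41) × 0.126 = 0.59 × 0.126 = 0.07434
Half-life = ln 2 / λ = 0.6931 / 0.07434 ≈ 9.32 years

t_½ ≈ 9.3 years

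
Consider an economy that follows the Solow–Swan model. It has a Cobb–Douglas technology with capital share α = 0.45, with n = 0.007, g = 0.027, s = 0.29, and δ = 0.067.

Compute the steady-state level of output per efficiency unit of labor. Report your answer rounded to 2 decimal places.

y* ≈ 2.37

At the steady state, Δk = 0, so s·k^α = (n + g + δ)·k.
Rearranging, k^(1−α) = s / (n + g + δ).
k^0.55 = 0.29 / (0.007 + 0.027 + 0.067) = 0.29 / 0.101 = 2.8713
k* = 2.8713^(1/0.55) ≈ 6.8057
y* = (k*)^α = 6.8057^0.45 ≈ 2.3702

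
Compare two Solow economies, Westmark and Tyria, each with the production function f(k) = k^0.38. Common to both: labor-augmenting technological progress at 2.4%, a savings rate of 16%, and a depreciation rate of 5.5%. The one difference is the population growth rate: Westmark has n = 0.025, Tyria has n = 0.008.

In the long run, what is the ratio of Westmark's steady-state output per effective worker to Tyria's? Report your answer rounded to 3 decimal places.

Steady-state y* = [s/(n + g + δ)]^(α/(1−α)), so the ratio is [ (s_W/(n + g + δ)_W) / (s_T/(n + g + δ)_T) ]^0.6129.
s_W/(n + g + δ)_W = 0.16/0.104 = 1.5385; s_T/(n + g + δ)_T = 0.16/0.087 = 1.8391.
Ratio = (1.5385/1.8391)^0.6129 = 0.8366^0.6129 ≈ 0.8964

ratio ≈ 0.896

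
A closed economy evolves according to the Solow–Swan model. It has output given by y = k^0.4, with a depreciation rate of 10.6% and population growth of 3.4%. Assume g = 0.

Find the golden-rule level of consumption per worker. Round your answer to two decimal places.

At the golden rule, f'(k) = n + δ, so α·k^(α−1) = n + δ and k_gold = (α/(n + δ))^(1/(1−α)).
k_gold = (0.4/0.140)^(1/0.6) = 2.8571^1.6667 ≈ 5.7530
c_gold = f(k_gold) − (n + δ)·k_gold = 2.0135 − 0.140×5.7530 ≈ 1.2081

c_gold ≈ 1.21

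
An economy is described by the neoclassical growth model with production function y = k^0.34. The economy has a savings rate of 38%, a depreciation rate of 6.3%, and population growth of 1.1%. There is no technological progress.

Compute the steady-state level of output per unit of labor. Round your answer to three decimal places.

At the steady state, Δk = 0, so s·k^α = (n + δ)·k.
Rearranging, k^(1−α) = s / (n + δ).
k^0.66 = 0.38 / (0.011 + 0.063) = 0.38 / 0.074 = 5.1351
k* = 5.1351^(1/0.66) ≈ 11.9286
y* = (k*)^α = 11.9286^0.34 ≈ 2.3230

y* ≈ 2.323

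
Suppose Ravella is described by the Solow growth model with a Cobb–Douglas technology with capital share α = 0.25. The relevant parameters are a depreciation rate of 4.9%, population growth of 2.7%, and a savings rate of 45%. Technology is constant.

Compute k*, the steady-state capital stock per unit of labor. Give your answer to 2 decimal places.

k* = 10.71

In steady state, investment equals break-even investment: s·k^α = (n + δ)·k.
Rearranging, k^(1−α) = s / (n + δ).
k^0.75 = 0.45 / (0.027 + 0.049) = 0.45 / 0.076 = 5.9211
k* = 5.9211^(1/0.75) ≈ 10.7120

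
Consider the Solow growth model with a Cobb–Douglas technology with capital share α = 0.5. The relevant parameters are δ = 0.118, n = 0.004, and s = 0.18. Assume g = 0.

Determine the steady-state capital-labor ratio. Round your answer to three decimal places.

k* = 2.177

Steady state requires s·f(k) = (n + δ)·k, i.e. s·k^α = (n + δ)·k.
Dividing both sides by k: k^(1−α) = s / (n + δ).
k^0.5 = 0.18 / (0.004 + 0.118) = 0.18 / 0.122 = 1.4754
k* = 1.4754^(1/0.5) ≈ 2.1768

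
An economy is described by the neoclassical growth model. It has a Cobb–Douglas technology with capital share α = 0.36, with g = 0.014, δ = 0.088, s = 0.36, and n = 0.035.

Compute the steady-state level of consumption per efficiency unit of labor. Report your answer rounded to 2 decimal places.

c* = 1.10

Steady state requires s·f(k) = (n + g + δ)·k, i.e. s·k^α = (n + g + δ)·k.
Rearranging, k^(1−α) = s / (n + g + δ).
k^0.64 = 0.36 / (0.035 + 0.014 + 0.088) = 0.36 / 0.137 = 2.6277
k* = 2.6277^(1/0.64) ≈ 4.5247
y* = (k*)^α = 4.5247^0.36 ≈ 1.7219
c* = (1 − s)·y* = (1 − 0.36) × 1.7219 ≈ 1.1020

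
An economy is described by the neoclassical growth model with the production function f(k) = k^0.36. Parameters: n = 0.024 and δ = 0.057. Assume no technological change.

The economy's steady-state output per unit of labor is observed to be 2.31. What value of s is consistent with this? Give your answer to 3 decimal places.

s ≈ 0.359

In steady state, investment equals break-even investment: s·k^α = (n + δ)·k.
Since y* = [s/(n + δ)]^(α/(1−α)), we have s/(n + δ) = (y*)^((1−α)/α) = 2.31^1.7778 = 4.4303.
Therefore s = 4.4303 × (n + δ) = 4.4303 × 0.081 = 0.3589.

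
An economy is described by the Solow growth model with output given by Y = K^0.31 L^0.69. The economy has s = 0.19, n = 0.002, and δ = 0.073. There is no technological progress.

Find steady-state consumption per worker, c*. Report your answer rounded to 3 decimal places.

At the steady state, Δk = 0, so s·k^α = (n + δ)·k.
Rearranging, k^(1−α) = s / (n + δ).
k^0.69 = 0.19 / (0.002 + 0.073) = 0.19 / 0.075 = 2.5333
k* = 2.5333^(1/0.69) ≈ 3.8464
y* = (k*)^α = 3.8464^0.31 ≈ 1.5183
c* = (1 − s)·y* = (1 − 0.19) × 1.5183 ≈ 1.2298

c* ≈ 1.230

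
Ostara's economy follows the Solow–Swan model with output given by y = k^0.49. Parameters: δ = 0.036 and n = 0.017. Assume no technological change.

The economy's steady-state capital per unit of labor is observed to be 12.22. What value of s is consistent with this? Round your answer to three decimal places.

Steady state requires s·f(k) = (n + δ)·k, i.e. s·k^α = (n + δ)·k.
So s / (n + δ) = (k*)^(1−α) = 12.22^0.51 = 3.5843.
Therefore s = 3.5843 × (n + δ) = 3.5843 × 0.053 = 0.1900.

s ≈ 0.190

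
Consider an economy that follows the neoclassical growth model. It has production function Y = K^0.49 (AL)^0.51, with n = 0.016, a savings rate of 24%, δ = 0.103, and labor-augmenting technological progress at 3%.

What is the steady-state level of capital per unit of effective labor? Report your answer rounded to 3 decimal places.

k* = 2.546

In steady state, investment equals break-even investment: s·k^α = (n + g + δ)·k.
Dividing both sides by k: k^(1−α) = s / (n + g + δ).
k^0.51 = 0.24 / (0.016 + 0.030 + 0.103) = 0.24 / 0.149 = 1.6107
k* = 1.6107^(1/0.51) ≈ 2.5463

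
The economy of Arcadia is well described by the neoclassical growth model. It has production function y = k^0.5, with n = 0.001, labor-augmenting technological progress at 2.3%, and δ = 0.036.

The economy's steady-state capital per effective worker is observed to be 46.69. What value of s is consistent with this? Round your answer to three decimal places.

s ≈ 0.410

In steady state, investment equals break-even investment: s·k^α = (n + g + δ)·k.
So s / (n + g + δ) = (k*)^(1−α) = 46.69^0.5 = 6.8330.
Therefore s = 6.8330 × (n + g + δ) = 6.8330 × 0.060 = 0.4100.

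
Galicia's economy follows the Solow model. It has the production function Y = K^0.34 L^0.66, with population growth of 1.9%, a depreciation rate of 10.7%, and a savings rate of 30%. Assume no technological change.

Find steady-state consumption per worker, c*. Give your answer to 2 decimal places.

In steady state, investment equals break-even investment: s·k^α = (n + δ)·k.
Dividing both sides by k: k^(1−α) = s / (n + δ).
k^0.66 = 0.30 / (0.019 + 0.107) = 0.30 / 0.126 = 2.3810
k* = 2.3810^(1/0.66) ≈ 3.7226
y* = (k*)^α = 3.7226^0.34 ≈ 1.5635
c* = (1 − s)·y* = (1 − 0.30) × 1.5635 ≈ 1.0945

c* = 1.09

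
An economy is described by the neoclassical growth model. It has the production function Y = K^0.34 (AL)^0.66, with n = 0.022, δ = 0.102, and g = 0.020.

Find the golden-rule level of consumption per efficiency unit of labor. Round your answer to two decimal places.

c_gold ≈ 1.03

At the golden rule, f'(k) = n + g + δ, so α·k^(α−1) = n + g + δ and k_gold = (α/(n + g + δ))^(1/(1−α)).
k_gold = (0.34/0.144)^(1/0.66) = 2.3611^1.5152 ≈ 3.6757
c_gold = f(k_gold) − (n + g + δ)·k_gold = 1.5567 − 0.144×3.6757 ≈ 1.0274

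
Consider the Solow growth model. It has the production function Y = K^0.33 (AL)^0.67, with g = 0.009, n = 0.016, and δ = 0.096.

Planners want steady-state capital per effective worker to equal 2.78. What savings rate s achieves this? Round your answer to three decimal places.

s ≈ 0.240

Steady state requires s·f(k) = (n + g + δ)·k, i.e. s·k^α = (n + g + δ)·k.
So s / (n + g + δ) = (k*)^(1−α) = 2.78^0.67 = 1.9839.
Therefore s = 1.9839 × (n + g + δ) = 1.9839 × 0.121 = 0.2401.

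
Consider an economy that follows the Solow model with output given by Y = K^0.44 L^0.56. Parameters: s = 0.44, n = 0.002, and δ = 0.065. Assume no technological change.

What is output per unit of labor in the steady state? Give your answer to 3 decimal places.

y* ≈ 4.388

Steady state requires s·f(k) = (n + δ)·k, i.e. s·k^α = (n + δ)·k.
Rearranging, k^(1−α) = s / (n + δ).
k^0.56 = 0.44 / (0.002 + 0.065) = 0.44 / 0.067 = 6.5672
k* = 6.5672^(1/0.56) ≈ 28.8143
y* = (k*)^α = 28.8143^0.44 ≈ 4.3876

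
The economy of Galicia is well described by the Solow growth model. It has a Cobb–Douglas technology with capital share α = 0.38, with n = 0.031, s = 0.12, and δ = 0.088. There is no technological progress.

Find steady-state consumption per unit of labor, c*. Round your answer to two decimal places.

At the steady state, Δk = 0, so s·k^α = (n + δ)·k.
Dividing both sides by k: k^(1−α) = s / (n + δ).
k^0.62 = 0.12 / (0.031 + 0.088) = 0.12 / 0.119 = 1.0084
k* = 1.0084^(1/0.62) ≈ 1.0136
y* = (k*)^α = 1.0136^0.38 ≈ 1.0051
c* = (1 − s)·y* = (1 − 0.12) × 1.0051 ≈ 0.8845

c* ≈ 0.88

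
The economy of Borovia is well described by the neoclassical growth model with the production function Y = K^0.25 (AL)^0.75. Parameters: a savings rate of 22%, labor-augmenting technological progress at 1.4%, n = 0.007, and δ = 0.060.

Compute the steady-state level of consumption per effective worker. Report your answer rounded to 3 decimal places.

c* ≈ 1.088

Steady state requires s·f(k) = (n + g + δ)·k, i.e. s·k^α = (n + g + δ)·k.
Rearranging, k^(1−α) = s / (n + g + δ).
k^0.75 = 0.22 / (0.007 + 0.014 + 0.060) = 0.22 / 0.081 = 2.7160
k* = 2.7160^(1/0.75) ≈ 3.7894
y* = (k*)^α = 3.7894^0.25 ≈ 1.3952
c* = (1 − s)·y* = (1 − 0.22) × 1.3952 ≈ 1.0883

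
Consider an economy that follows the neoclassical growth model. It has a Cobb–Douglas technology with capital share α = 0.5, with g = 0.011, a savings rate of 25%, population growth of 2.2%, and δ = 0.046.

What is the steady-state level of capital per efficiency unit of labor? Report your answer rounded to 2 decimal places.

Steady state requires s·f(k) = (n + g + δ)·k, i.e. s·k^α = (n + g + δ)·k.
Rearranging, k^(1−α) = s / (n + g + δ).
k^0.5 = 0.25 / (0.022 + 0.011 + 0.046) = 0.25 / 0.079 = 3.1646
k* = 3.1646^(1/0.5) ≈ 10.0147

k* = 10.01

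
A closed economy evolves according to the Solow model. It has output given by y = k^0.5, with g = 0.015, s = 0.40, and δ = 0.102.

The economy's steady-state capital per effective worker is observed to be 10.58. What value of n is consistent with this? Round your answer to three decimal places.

Steady state requires s·f(k) = (n + g + δ)·k, i.e. s·k^α = (n + g + δ)·k.
So s / (n + g + δ) = (k*)^(1−α) = 10.58^0.5 = 3.2527.
Therefore n + g + δ = s / 3.2527 = 0.40 / 3.2527 = 0.1230, so n = 0.1230 − 0.117 = 0.0060.

n ≈ 0.006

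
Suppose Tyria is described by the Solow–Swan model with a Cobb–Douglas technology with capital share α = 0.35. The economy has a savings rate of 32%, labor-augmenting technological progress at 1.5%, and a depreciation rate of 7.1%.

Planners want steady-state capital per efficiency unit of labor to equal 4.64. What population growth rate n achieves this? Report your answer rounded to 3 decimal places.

n ≈ 0.032

At the steady state, Δk = 0, so s·k^α = (n + g + δ)·k.
So s / (n + g + δ) = (k*)^(1−α) = 4.64^0.65 = 2.7117.
Therefore n + g + δ = s / 2.7117 = 0.32 / 2.7117 = 0.1180, so n = 0.1180 − 0.086 = 0.0320.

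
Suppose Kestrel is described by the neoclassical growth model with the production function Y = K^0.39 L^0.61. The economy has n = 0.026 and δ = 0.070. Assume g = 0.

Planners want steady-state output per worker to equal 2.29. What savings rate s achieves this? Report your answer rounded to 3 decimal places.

In steady state, investment equals break-even investment: s·k^α = (n + δ)·k.
Since y* = [s/(n + δ)]^(α/(1−α)), we have s/(n + δ) = (y*)^((1−α)/α) = 2.29^1.5641 = 3.6544.
Therefore s = 3.6544 × (n + δ) = 3.6544 × 0.096 = 0.3508.

s ≈ 0.351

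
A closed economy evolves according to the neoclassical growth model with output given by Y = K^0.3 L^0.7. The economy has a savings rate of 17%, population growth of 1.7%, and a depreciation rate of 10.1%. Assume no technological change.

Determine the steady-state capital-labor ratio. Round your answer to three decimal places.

k* = 1.685

Steady state requires s·f(k) = (n + δ)·k, i.e. s·k^α = (n + δ)·k.
Dividing both sides by k: k^(1−α) = s / (n + δ).
k^0.7 = 0.17 / (0.017 + 0.101) = 0.17 / 0.118 = 1.4407
k* = 1.4407^(1/0.7) ≈ 1.6847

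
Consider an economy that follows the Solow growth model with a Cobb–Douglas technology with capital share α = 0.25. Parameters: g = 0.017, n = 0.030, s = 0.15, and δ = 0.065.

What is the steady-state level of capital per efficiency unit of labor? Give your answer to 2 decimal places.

In steady state, investment equals break-even investment: s·k^α = (n + g + δ)·k.
Dividing both sides by k: k^(1−α) = s / (n + g + δ).
k^0.75 = 0.15 / (0.030 + 0.017 + 0.065) = 0.15 / 0.112 = 1.3393
k* = 1.3393^(1/0.75) ≈ 1.4763

k* = 1.48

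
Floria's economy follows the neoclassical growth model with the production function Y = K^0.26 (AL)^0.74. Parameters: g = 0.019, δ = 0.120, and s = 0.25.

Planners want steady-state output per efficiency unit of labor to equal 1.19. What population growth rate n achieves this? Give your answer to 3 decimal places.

At the steady state, Δk = 0, so s·k^α = (n + g + δ)·k.
Since y* = [s/(n + g + δ)]^(α/(1−α)), we have s/(n + g + δ) = (y*)^((1−α)/α) = 1.19^2.8462 = 1.6407.
Therefore n + g + δ = s / 1.6407 = 0.25 / 1.6407 = 0.1524, so n = 0.1524 − 0.139 = 0.0134.

n ≈ 0.013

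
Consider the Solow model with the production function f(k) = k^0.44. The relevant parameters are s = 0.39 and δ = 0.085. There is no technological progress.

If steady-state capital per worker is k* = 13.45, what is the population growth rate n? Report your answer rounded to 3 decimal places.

In steady state, investment equals break-even investment: s·k^α = (n + δ)·k.
So s / (n + δ) = (k*)^(1−α) = 13.45^0.56 = 4.2863.
Therefore n + δ = s / 4.2863 = 0.39 / 4.2863 = 0.0910, so n = 0.0910 − 0.085 = 0.0060.

n ≈ 0.006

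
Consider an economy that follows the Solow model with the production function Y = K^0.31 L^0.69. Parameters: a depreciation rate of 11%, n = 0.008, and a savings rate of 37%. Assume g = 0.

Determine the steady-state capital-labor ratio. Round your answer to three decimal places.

In steady state, investment equals break-even investment: s·k^α = (n + δ)·k.
Dividing both sides by k: k^(1−α) = s / (n + δ).
k^0.69 = 0.37 / (0.008 + 0.110) = 0.37 / 0.118 = 3.1356
k* = 3.1356^(1/0.69) ≈ 5.2397

k* = 5.240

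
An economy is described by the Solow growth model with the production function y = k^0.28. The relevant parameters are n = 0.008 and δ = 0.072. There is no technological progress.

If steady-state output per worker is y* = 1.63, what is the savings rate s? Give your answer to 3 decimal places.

s ≈ 0.281

Steady state requires s·f(k) = (n + δ)·k, i.e. s·k^α = (n + δ)·k.
Since y* = [s/(n + δ)]^(α/(1−α)), we have s/(n + δ) = (y*)^((1−α)/α) = 1.63^2.5714 = 3.5125.
Therefore s = 3.5125 × (n + δ) = 3.5125 × 0.080 = 0.2810.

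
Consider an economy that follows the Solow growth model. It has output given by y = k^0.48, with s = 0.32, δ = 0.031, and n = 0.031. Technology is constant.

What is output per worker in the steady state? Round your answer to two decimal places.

y* = 4.55

Steady state requires s·f(k) = (n + δ)·k, i.e. s·k^α = (n + δ)·k.
Dividing both sides by k: k^(1−α) = s / (n + δ).
k^0.52 = 0.32 / (0.031 + 0.031) = 0.32 / 0.062 = 5.1613
k* = 5.1613^(1/0.52) ≈ 23.4796
y* = (k*)^α = 23.4796^0.48 ≈ 4.5492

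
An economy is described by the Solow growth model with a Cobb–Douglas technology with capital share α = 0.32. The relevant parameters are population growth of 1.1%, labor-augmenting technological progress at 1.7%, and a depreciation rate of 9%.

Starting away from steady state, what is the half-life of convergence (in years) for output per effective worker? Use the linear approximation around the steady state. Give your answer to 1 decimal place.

half-life ≈ 8.6 years

Near the steady state the convergence rate is λ = (1 − α)(n + g + δ).
λ = (1 − 0.32) × 0.118 = 0.68 × 0.118 = 0.08024
Half-life = ln 2 / λ = 0.6931 / 0.08024 ≈ 8.64 years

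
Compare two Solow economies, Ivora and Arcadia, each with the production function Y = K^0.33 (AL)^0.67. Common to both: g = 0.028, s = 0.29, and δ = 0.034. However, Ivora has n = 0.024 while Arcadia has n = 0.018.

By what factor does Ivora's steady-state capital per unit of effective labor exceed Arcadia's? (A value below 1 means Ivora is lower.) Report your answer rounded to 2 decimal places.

ratio ≈ 0.90

Steady-state k* = [s/(n + g + δ)]^(1/(1−α)), so the ratio is [ (s_I/(n + g + δ)_I) / (s_A/(n + g + δ)_A) ]^1.4925.
s_I/(n + g + δ)_I = 0.29/0.086 = 3.3721; s_A/(n + g + δ)_A = 0.29/0.080 = 3.6250.
Ratio = (3.3721/3.6250)^1.4925 = 0.9302^1.4925 ≈ 0.8976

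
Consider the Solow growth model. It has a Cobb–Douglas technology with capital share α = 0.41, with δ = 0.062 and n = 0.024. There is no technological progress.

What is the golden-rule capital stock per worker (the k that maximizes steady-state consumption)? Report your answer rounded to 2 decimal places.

k_gold ≈ 14.11

The golden rule sets f'(k) = n + δ, i.e. α·k^(α−1) = n + δ.
So k^(1−α) = α / (n + δ) = 0.41 / 0.086 = 4.7674.
k_gold = 4.7674^(1/0.59) ≈ 14.1133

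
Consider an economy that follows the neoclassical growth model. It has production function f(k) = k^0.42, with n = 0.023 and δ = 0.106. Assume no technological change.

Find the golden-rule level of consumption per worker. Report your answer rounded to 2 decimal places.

At the golden rule, f'(k) = n + δ, so α·k^(α−1) = n + δ and k_gold = (α/(n + δ))^(1/(1−α)).
k_gold = (0.42/0.129)^(1/0.58) = 3.2558^1.7241 ≈ 7.6537
c_gold = f(k_gold) − (n + δ)·k_gold = 2.3509 − 0.129×7.6537 ≈ 1.3636

c_gold ≈ 1.36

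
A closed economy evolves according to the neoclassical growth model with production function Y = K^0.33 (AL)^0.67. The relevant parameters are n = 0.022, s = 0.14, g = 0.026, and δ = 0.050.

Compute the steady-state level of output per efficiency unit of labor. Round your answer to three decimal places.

In steady state, investment equals break-even investment: s·k^α = (n + g + δ)·k.
Dividing both sides by k: k^(1−α) = s / (n + g + δ).
k^0.67 = 0.14 / (0.022 + 0.026 + 0.050) = 0.14 / 0.098 = 1.4286
k* = 1.4286^(1/0.67) ≈ 1.7030
y* = (k*)^α = 1.7030^0.33 ≈ 1.1921

y* = 1.192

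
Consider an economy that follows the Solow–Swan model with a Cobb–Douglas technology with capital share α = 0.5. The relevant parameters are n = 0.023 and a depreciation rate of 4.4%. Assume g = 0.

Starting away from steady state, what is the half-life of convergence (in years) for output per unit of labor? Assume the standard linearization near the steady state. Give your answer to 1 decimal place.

t_½ ≈ 20.7 years

Near the steady state the convergence rate is λ = (1 − α)(n + δ).
λ = (1 − 0.5) × 0.067 = 0.5 × 0.067 = 0.0335
Half-life = ln 2 / λ = 0.6931 / 0.0335 ≈ 20.69 years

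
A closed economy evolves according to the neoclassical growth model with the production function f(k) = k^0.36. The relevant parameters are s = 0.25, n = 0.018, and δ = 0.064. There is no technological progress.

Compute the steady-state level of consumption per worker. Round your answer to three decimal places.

In steady state, investment equals break-even investment: s·k^α = (n + δ)·k.
Rearranging, k^(1−α) = s / (n + δ).
k^0.64 = 0.25 / (0.018 + 0.064) = 0.25 / 0.082 = 3.0488
k* = 3.0488^(1/0.64) ≈ 5.7076
y* = (k*)^α = 5.7076^0.36 ≈ 1.8721
c* = (1 − s)·y* = (1 − 0.25) × 1.8721 ≈ 1.4041

c* ≈ 1.404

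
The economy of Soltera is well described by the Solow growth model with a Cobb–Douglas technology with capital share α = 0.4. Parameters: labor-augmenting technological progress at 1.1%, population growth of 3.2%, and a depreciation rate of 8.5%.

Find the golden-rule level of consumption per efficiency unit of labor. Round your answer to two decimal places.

c_gold ≈ 1.28

At the golden rule, f'(k) = n + g + δ, so α·k^(α−1) = n + g + δ and k_gold = (α/(n + g + δ))^(1/(1−α)).
k_gold = (0.4/0.128)^(1/0.6) = 3.1250^1.6667 ≈ 6.6798
c_gold = f(k_gold) − (n + g + δ)·k_gold = 2.1375 − 0.128×6.6798 ≈ 1.2825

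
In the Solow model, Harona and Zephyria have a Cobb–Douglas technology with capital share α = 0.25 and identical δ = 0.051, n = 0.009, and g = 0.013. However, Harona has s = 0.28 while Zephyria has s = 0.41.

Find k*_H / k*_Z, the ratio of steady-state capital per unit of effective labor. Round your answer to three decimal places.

Steady-state k* = [s/(n + g + δ)]^(1/(1−α)), so the ratio is [ (s_H/(n + g + δ)_H) / (s_Z/(n + g + δ)_Z) ]^1.3333.
s_H/(n + g + δ)_H = 0.28/0.073 = 3.8356; s_Z/(n + g + δ)_Z = 0.41/0.073 = 5.6164.
Ratio = (3.8356/5.6164)^1.3333 = 0.6829^1.3333 ≈ 0.6014

k*_H / k*_Z ≈ 0.601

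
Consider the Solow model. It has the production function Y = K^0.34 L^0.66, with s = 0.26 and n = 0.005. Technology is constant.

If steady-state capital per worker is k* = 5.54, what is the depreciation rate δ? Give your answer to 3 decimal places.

δ ≈ 0.079

Steady state requires s·f(k) = (n + δ)·k, i.e. s·k^α = (n + δ)·k.
So s / (n + δ) = (k*)^(1−α) = 5.54^0.66 = 3.0954.
Therefore n + δ = s / 3.0954 = 0.26 / 3.0954 = 0.0840, so δ = 0.0840 − 0.005 = 0.0790.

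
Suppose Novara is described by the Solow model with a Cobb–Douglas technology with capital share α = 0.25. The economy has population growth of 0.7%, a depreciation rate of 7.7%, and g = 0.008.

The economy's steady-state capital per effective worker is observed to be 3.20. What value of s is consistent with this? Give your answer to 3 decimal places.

Steady state requires s·f(k) = (n + g + δ)·k, i.e. s·k^α = (n + g + δ)·k.
So s / (n + g + δ) = (k*)^(1−α) = 3.20^0.75 = 2.3926.
Therefore s = 2.3926 × (n + g + δ) = 2.3926 × 0.092 = 0.2201.

s ≈ 0.220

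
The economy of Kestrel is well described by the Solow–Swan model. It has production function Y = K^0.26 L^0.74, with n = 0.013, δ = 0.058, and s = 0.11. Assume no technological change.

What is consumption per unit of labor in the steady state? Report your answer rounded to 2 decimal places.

At the steady state, Δk = 0, so s·k^α = (n + δ)·k.
Dividing both sides by k: k^(1−α) = s / (n + δ).
k^0.74 = 0.11 / (0.013 + 0.058) = 0.11 / 0.071 = 1.5493
k* = 1.5493^(1/0.74) ≈ 1.8069
y* = (k*)^α = 1.8069^0.26 ≈ 1.1663
c* = (1 − s)·y* = (1 − 0.11) × 1.1663 ≈ 1.0380

c* ≈ 1.04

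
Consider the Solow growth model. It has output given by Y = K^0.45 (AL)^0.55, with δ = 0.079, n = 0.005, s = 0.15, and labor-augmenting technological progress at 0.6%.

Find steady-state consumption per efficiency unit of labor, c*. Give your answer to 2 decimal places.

Steady state requires s·f(k) = (n + g + δ)·k, i.e. s·k^α = (n + g + δ)·k.
Dividing both sides by k: k^(1−α) = s / (n + g + δ).
k^0.55 = 0.15 / (0.005 + 0.006 + 0.079) = 0.15 / 0.090 = 1.6667
k* = 1.6667^(1/0.55) ≈ 2.5315
y* = (k*)^α = 2.5315^0.45 ≈ 1.5189
c* = (1 − s)·y* = (1 − 0.15) × 1.5189 ≈ 1.2911

c* = 1.29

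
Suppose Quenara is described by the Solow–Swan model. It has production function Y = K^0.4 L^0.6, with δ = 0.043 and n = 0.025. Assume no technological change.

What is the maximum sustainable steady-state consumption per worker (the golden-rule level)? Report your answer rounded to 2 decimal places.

c_gold ≈ 1.96

At the golden rule, f'(k) = n + δ, so α·k^(α−1) = n + δ and k_gold = (α/(n + δ))^(1/(1−α)).
k_gold = (0.4/0.068)^(1/0.6) = 5.8824^1.6667 ≈ 19.1698
c_gold = f(k_gold) − (n + δ)·k_gold = 3.2587 − 0.068×19.1698 ≈ 1.9552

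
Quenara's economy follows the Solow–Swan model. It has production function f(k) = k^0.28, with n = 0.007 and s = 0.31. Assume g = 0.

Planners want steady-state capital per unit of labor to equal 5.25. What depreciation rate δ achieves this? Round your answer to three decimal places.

At the steady state, Δk = 0, so s·k^α = (n + δ)·k.
So s / (n + δ) = (k*)^(1−α) = 5.25^0.72 = 3.3000.
Therefore n + δ = s / 3.3000 = 0.31 / 3.3000 = 0.0939, so δ = 0.0939 − 0.007 = 0.0869.

δ ≈ 0.087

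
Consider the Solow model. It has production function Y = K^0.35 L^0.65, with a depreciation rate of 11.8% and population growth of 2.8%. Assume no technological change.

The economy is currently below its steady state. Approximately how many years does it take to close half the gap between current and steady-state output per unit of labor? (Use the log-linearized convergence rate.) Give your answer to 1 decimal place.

about 7.3 years

Near the steady state the convergence rate is λ = (1 − α)(n + δ).
λ = (1 − 0.35) × 0.146 = 0.65 × 0.146 = 0.0949
Half-life = ln 2 / λ = 0.6931 / 0.0949 ≈ 7.30 years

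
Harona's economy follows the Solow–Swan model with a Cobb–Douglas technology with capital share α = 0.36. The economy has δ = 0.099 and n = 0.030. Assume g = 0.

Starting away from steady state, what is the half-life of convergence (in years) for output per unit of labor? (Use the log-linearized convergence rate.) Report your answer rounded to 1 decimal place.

Near the steady state the convergence rate is λ = (1 − α)(n + δ).
λ = (1 − 0.36) × 0.129 = 0.64 × 0.129 = 0.08256
Half-life = ln 2 / λ = 0.6931 / 0.08256 ≈ 8.40 years

half-life ≈ 8.4 years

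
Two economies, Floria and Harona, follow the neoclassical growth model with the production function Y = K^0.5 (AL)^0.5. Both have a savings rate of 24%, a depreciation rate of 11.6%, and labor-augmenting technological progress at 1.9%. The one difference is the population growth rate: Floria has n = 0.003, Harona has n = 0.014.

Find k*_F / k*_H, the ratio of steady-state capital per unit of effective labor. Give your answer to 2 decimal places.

Steady-state k* = [s/(n + g + δ)]^(1/(1−α)), so the ratio is [ (s_F/(n + g + δ)_F) / (s_H/(n + g + δ)_H) ]^2.
s_F/(n + g + δ)_F = 0.24/0.138 = 1.7391; s_H/(n + g + δ)_H = 0.24/0.149 = 1.6107.
Ratio = (1.7391/1.6107)^2 = 1.0797^2 ≈ 1.1658

ratio ≈ 1.17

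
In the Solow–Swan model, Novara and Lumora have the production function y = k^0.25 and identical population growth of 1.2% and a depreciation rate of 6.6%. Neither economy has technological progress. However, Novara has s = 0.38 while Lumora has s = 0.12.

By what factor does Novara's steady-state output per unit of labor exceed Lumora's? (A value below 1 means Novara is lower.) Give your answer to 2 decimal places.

Steady-state y* = [s/(n + δ)]^(α/(1−α)), so the ratio is [ (s_N/(n + δ)_N) / (s_L/(n + δ)_L) ]^0.3333.
s_N/(n + δ)_N = 0.38/0.078 = 4.8718; s_L/(n + δ)_L = 0.12/0.078 = 1.5385.
Ratio = (4.8718/1.5385)^0.3333 = 3.1666^0.3333 ≈ 1.4684

y*_N / y*_L ≈ 1.47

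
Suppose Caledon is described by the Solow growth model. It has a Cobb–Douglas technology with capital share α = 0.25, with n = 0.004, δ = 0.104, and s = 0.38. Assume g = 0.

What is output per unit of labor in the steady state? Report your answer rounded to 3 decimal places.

Steady state requires s·f(k) = (n + δ)·k, i.e. s·k^α = (n + δ)·k.
Rearranging, k^(1−α) = s / (n + δ).
k^0.75 = 0.38 / (0.004 + 0.104) = 0.38 / 0.108 = 3.5185
k* = 3.5185^(1/0.75) ≈ 5.3515
y* = (k*)^α = 5.3515^0.25 ≈ 1.5210

y* ≈ 1.521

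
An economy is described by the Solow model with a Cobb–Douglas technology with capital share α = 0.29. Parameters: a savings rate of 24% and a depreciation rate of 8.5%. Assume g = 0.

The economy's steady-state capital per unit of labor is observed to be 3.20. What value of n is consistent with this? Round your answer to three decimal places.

n ≈ 0.020

In steady state, investment equals break-even investment: s·k^α = (n + δ)·k.
So s / (n + δ) = (k*)^(1−α) = 3.20^0.71 = 2.2838.
Therefore n + δ = s / 2.2838 = 0.24 / 2.2838 = 0.1051, so n = 0.1051 − 0.085 = 0.0201.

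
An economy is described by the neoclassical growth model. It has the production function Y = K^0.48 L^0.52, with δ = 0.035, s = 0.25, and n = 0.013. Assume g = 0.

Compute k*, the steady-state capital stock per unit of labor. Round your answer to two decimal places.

Steady state requires s·f(k) = (n + δ)·k, i.e. s·k^α = (n + δ)·k.
Dividing both sides by k: k^(1−α) = s / (n + δ).
k^0.52 = 0.25 / (0.013 + 0.035) = 0.25 / 0.048 = 5.2083
k* = 5.2083^(1/0.52) ≈ 23.8925

k* = 23.89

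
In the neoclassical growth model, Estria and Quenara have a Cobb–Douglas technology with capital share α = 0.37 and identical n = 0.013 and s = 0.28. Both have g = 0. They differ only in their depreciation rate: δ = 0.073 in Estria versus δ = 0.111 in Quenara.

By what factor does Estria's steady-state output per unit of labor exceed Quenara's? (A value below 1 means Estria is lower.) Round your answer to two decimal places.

y*_E / y*_Q ≈ 1.24

Steady-state y* = [s/(n + δ)]^(α/(1−α)), so the ratio is [ (s_E/(n + δ)_E) / (s_Q/(n + δ)_Q) ]^0.5873.
s_E/(n + δ)_E = 0.28/0.086 = 3.2558; s_Q/(n + δ)_Q = 0.28/0.124 = 2.2581.
Ratio = (3.2558/2.2581)^0.5873 = 1.4418^0.5873 ≈ 1.2397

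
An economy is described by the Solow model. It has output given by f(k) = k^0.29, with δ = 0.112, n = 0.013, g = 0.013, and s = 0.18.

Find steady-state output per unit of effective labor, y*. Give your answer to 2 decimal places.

y* ≈ 1.11

In steady state, investment equals break-even investment: s·k^α = (n + g + δ)·k.
Rearranging, k^(1−α) = s / (n + g + δ).
k^0.71 = 0.18 / (0.013 + 0.013 + 0.112) = 0.18 / 0.138 = 1.3043
k* = 1.3043^(1/0.71) ≈ 1.4538
y* = (k*)^α = 1.4538^0.29 ≈ 1.1146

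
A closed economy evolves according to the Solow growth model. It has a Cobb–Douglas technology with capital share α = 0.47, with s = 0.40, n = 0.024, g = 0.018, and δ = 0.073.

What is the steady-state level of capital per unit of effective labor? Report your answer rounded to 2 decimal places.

In steady state, investment equals break-even investment: s·k^α = (n + g + δ)·k.
Dividing both sides by k: k^(1−α) = s / (n + g + δ).
k^0.53 = 0.40 / (0.024 + 0.018 + 0.073) = 0.40 / 0.115 = 3.4783
k* = 3.4783^(1/0.53) ≈ 10.5062

k* ≈ 10.51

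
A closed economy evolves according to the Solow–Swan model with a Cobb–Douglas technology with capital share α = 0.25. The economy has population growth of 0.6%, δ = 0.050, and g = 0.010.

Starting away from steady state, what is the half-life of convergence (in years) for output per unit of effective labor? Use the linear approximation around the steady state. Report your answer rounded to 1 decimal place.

t_½ ≈ 14.0 years

Near the steady state the convergence rate is λ = (1 − α)(n + g + δ).
λ = (1 − 0.25) × 0.066 = 0.75 × 0.066 = 0.0495
Half-life = ln 2 / λ = 0.6931 / 0.0495 ≈ 14.00 years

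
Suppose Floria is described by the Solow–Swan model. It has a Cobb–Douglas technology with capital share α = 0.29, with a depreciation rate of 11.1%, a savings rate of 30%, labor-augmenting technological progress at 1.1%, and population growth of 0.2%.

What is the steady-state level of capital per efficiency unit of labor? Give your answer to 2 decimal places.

k* ≈ 3.47

In steady state, investment equals break-even investment: s·k^α = (n + g + δ)·k.
Dividing both sides by k: k^(1−α) = s / (n + g + δ).
k^0.71 = 0.30 / (0.002 + 0.011 + 0.111) = 0.30 / 0.124 = 2.4194
k* = 2.4194^(1/0.71) ≈ 3.4708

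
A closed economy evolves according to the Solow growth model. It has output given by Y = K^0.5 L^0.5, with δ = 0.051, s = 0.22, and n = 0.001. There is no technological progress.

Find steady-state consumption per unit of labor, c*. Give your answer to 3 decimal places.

In steady state, investment equals break-even investment: s·k^α = (n + δ)·k.
Rearranging, k^(1−α) = s / (n + δ).
k^0.5 = 0.22 / (0.001 + 0.051) = 0.22 / 0.052 = 4.2308
k* = 4.2308^(1/0.5) ≈ 17.8997
y* = (k*)^α = 17.8997^0.5 ≈ 4.2308
c* = (1 − s)·y* = (1 − 0.22) × 4.2308 ≈ 3.3000

c* ≈ 3.300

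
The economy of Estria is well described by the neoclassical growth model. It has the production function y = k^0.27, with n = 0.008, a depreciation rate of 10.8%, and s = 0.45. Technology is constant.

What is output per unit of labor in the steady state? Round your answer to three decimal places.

In steady state, investment equals break-even investment: s·k^α = (n + δ)·k.
Rearranging, k^(1−α) = s / (n + δ).
k^0.73 = 0.45 / (0.008 + 0.108) = 0.45 / 0.116 = 3.8793
k* = 3.8793^(1/0.73) ≈ 6.4049
y* = (k*)^α = 6.4049^0.27 ≈ 1.6510

y* ≈ 1.651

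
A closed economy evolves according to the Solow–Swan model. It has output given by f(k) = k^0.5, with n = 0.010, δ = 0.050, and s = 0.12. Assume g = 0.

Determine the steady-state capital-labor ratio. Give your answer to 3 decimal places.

k* ≈ 4.000

In steady state, investment equals break-even investment: s·k^α = (n + δ)·k.
Rearranging, k^(1−α) = s / (n + δ).
k^0.5 = 0.12 / (0.010 + 0.050) = 0.12 / 0.060 = 2.0000
k* = 2.0000^(1/0.5) ≈ 4.0000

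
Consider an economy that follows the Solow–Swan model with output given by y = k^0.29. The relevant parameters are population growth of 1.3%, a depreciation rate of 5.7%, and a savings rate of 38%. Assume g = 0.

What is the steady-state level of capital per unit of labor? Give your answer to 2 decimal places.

At the steady state, Δk = 0, so s·k^α = (n + δ)·k.
Rearranging, k^(1−α) = s / (n + δ).
k^0.71 = 0.38 / (0.013 + 0.057) = 0.38 / 0.070 = 5.4286
k* = 5.4286^(1/0.71) ≈ 10.8336

k* = 10.83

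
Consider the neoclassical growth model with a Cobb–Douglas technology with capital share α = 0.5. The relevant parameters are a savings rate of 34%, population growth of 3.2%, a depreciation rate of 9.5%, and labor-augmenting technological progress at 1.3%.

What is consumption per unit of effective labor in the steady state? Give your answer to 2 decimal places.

c* ≈ 1.60

In steady state, investment equals break-even investment: s·k^α = (n + g + δ)·k.
Rearranging, k^(1−α) = s / (n + g + δ).
k^0.5 = 0.34 / (0.032 + 0.013 + 0.095) = 0.34 / 0.140 = 2.4286
k* = 2.4286^(1/0.5) ≈ 5.8981
y* = (k*)^α = 5.8981^0.5 ≈ 2.4286
c* = (1 − s)·y* = (1 − 0.34) × 2.4286 ≈ 1.6029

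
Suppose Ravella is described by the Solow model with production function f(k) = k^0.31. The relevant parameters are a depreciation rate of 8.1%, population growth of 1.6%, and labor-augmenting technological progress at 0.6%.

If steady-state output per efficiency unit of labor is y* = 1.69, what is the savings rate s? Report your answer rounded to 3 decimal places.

At the steady state, Δk = 0, so s·k^α = (n + g + δ)·k.
Since y* = [s/(n + g + δ)]^(α/(1−α)), we have s/(n + g + δ) = (y*)^((1−α)/α) = 1.69^2.2258 = 3.2154.
Therefore s = 3.2154 × (n + g + δ) = 3.2154 × 0.103 = 0.3312.

s ≈ 0.331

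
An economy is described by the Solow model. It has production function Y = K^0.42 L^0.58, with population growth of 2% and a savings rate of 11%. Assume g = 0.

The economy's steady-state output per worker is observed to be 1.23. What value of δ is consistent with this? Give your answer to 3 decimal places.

δ ≈ 0.063

In steady state, investment equals break-even investment: s·k^α = (n + δ)·k.
Since y* = [s/(n + δ)]^(α/(1−α)), we have s/(n + δ) = (y*)^((1−α)/α) = 1.23^1.381 = 1.3309.
Therefore n + δ = s / 1.3309 = 0.11 / 1.3309 = 0.0827, so δ = 0.0827 − 0.020 = 0.0627.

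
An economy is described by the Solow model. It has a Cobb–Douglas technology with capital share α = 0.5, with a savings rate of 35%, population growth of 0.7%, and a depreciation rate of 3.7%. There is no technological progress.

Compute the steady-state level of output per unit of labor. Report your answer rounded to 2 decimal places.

Steady state requires s·f(k) = (n + δ)·k, i.e. s·k^α = (n + δ)·k.
Dividing both sides by k: k^(1−α) = s / (n + δ).
k^0.5 = 0.35 / (0.007 + 0.037) = 0.35 / 0.044 = 7.9545
k* = 7.9545^(1/0.5) ≈ 63.2741
y* = (k*)^α = 63.2741^0.5 ≈ 7.9545

y* = 7.95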